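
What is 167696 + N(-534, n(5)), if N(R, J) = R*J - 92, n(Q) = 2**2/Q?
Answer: 835884/5 ≈ 1.6718e+5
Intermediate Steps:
n(Q) = 4/Q
N(R, J) = -92 + J*R (N(R, J) = J*R - 92 = -92 + J*R)
167696 + N(-534, n(5)) = 167696 + (-92 + (4/5)*(-534)) = 167696 + (-92 - 2136/5) = 167696 - 2596/5 = 835884/5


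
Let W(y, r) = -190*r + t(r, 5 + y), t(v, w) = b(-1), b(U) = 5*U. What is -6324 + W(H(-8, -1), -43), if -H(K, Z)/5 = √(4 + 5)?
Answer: 1841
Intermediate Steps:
H(K, Z) = -15 (H(K, Z) = -5*√(4 + 5) = -5*√9 = -5*3 = -15)
t(v, w) = -5 (t(v, w) = 5*(-1) = -5)
W(y, r) = -5 - 190*r (W(y, r) = -190*r - 5 = -5 - 190*r)
-6324 + W(H(-8, -1), -43) = -6324 + (-5 - 190*(-43)) = -6324 + (-5 + 8170) = -6324 + 8165 = 1841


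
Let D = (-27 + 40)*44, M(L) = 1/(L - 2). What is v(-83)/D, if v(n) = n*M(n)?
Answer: 83/48620 ≈ 0.0017071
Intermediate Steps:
M(L) = 1/(-2 + L)
v(n) = n/(-2 + n)
D = 572 (D = 13*44 = 572)
v(-83)/D = -83/(-2 - 83)/572 = -83/(-85)*(1/572) = -83*(-1/85)*(1/572) = (83/85)*(1/572) = 83/48620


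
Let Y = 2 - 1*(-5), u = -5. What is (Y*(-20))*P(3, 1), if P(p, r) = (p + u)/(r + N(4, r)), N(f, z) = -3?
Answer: -140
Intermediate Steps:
P(p, r) = (-5 + p)/(-3 + r) (P(p, r) = (p - 5)/(r - 3) = (-5 + p)/(-3 + r))
Y = 7 (Y = 2 + 5 = 7)
(Y*(-20))*P(3, 1) = (7*(-20))*((-5 + 3)/(-3 + 1)) = -140*(-2)/(-2) = -(-70)*(-2) = -140*1 = -140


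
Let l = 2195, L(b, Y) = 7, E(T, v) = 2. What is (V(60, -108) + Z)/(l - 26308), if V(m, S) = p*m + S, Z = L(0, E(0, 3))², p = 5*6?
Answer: -1741/24113 ≈ -0.072202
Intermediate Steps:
p = 30
Z = 49 (Z = 7² = 49)
V(m, S) = S + 30*m (V(m, S) = 30*m + S = S + 30*m)
(V(60, -108) + Z)/(l - 26308) = ((-108 + 30*60) + 49)/(2195 - 26308) = ((-108 + 1800) + 49)/(-24113) = (1692 + 49)*(-1/24113) = 1741*(-1/24113) = -1741/24113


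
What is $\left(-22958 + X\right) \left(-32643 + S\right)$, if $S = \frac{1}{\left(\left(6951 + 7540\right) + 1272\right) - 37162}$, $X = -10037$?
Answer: $\frac{23047916776210}{21399} \approx 1.0771 \cdot 10^{9}$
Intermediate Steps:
$S = - \frac{1}{21399}$ ($S = \frac{1}{\left(14491 + 1272\right) - 37162} = \frac{1}{15763 - 37162} = \frac{1}{-21399} = - \frac{1}{21399} \approx -4.6731 \cdot 10^{-5}$)
$\left(-22958 + X\right) \left(-32643 + S\right) = \left(-22958 - 10037\right) \left(-32643 - \frac{1}{21399}\right) = \left(-32995\right) \left(- \frac{698527558}{21399}\right) = \frac{23047916776210}{21399}$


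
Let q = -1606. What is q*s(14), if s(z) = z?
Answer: -22484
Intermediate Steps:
q*s(14) = -1606*14 = -22484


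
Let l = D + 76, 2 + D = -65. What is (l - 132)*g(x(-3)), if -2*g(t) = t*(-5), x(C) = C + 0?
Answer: 1845/2 ≈ 922.50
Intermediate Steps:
D = -67 (D = -2 - 65 = -67)
x(C) = C
l = 9 (l = -67 + 76 = 9)
g(t) = 5*t/2 (g(t) = -t*(-5)/2 = -(-5)*t/2 = 5*t/2)
(l - 132)*g(x(-3)) = (9 - 132)*((5/2)*(-3)) = -123*(-15/2) = 1845/2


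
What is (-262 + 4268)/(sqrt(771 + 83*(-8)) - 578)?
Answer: -2315468/333977 - 4006*sqrt(107)/333977 ≈ -7.0571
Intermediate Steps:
(-262 + 4268)/(sqrt(771 + 83*(-8)) - 578) = 4006/(sqrt(771 - 664) - 578) = 4006/(sqrt(107) - 578) = 4006/(-578 + sqrt(107))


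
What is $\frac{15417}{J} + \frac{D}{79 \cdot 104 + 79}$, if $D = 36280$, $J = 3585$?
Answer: $\frac{17196521}{1982505} \approx 8.6741$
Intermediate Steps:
$\frac{15417}{J} + \frac{D}{79 \cdot 104 + 79} = \frac{15417}{3585} + \frac{36280}{79 \cdot 104 + 79} = 15417 \cdot \frac{1}{3585} + \frac{36280}{8216 + 79} = \frac{5139}{1195} + \frac{36280}{8295} = \frac{5139}{1195} + 36280 \cdot \frac{1}{8295} = \frac{5139}{1195} + \frac{7256}{1659} = \frac{17196521}{1982505}$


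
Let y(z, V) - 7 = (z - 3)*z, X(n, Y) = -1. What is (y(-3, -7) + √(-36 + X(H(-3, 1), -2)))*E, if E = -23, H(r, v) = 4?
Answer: -575 - 23*I*√37 ≈ -575.0 - 139.9*I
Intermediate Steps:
y(z, V) = 7 + z*(-3 + z) (y(z, V) = 7 + (z - 3)*z = 7 + (-3 + z)*z = 7 + z*(-3 + z))
(y(-3, -7) + √(-36 + X(H(-3, 1), -2)))*E = ((7 + (-3)² - 3*(-3)) + √(-36 - 1))*(-23) = ((7 + 9 + 9) + √(-37))*(-23) = (25 + I*√37)*(-23) = -575 - 23*I*√37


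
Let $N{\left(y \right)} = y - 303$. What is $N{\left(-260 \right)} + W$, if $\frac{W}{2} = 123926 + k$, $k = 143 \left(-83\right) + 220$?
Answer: $223991$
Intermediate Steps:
$N{\left(y \right)} = -303 + y$ ($N{\left(y \right)} = y - 303 = -303 + y$)
$k = -11649$ ($k = -11869 + 220 = -11649$)
$W = 224554$ ($W = 2 \left(123926 - 11649\right) = 2 \cdot 112277 = 224554$)
$N{\left(-260 \right)} + W = \left(-303 - 260\right) + 224554 = -563 + 224554 = 223991$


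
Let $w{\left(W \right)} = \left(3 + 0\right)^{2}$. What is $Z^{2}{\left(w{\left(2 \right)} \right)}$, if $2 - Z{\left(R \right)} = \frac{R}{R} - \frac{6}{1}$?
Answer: $49$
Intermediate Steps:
$w{\left(W \right)} = 9$ ($w{\left(W \right)} = 3^{2} = 9$)
$Z{\left(R \right)} = 7$ ($Z{\left(R \right)} = 2 - \left(\frac{R}{R} - \frac{6}{1}\right) = 2 - \left(1 - 6\right) = 2 - -5 = 2 + 5 = 7$)
$Z^{2}{\left(w{\left(2 \right)} \right)} = 7^{2} = 49$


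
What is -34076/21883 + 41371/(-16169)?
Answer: -1456296437/353826227 ≈ -4.1159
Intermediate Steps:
-34076/21883 + 41371/(-16169) = -34076*1/21883 + 41371*(-1/16169) = -34076/21883 - 41371/16169 = -1456296437/353826227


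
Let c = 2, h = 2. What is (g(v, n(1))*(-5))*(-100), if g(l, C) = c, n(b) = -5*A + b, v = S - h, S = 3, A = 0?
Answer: 1000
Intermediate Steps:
v = 1 (v = 3 - 1*2 = 3 - 2 = 1)
n(b) = b (n(b) = -5*0 + b = 0 + b = b)
g(l, C) = 2
(g(v, n(1))*(-5))*(-100) = (2*(-5))*(-100) = -10*(-100) = 1000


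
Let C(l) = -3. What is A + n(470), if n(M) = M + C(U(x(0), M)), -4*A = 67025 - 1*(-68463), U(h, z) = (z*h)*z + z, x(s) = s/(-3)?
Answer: -33405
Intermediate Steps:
x(s) = -s/3 (x(s) = s*(-⅓) = -s/3)
U(h, z) = z + h*z² (U(h, z) = (h*z)*z + z = h*z² + z = z + h*z²)
A = -33872 (A = -(67025 - 1*(-68463))/4 = -(67025 + 68463)/4 = -¼*135488 = -33872)
n(M) = -3 + M (n(M) = M - 3 = -3 + M)
A + n(470) = -33872 + (-3 + 470) = -33872 + 467 = -33405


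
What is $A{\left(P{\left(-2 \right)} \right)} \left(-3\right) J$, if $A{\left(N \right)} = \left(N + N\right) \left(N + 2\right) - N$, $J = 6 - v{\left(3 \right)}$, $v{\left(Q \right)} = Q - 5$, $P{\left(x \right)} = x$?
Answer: $-48$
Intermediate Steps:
$v{\left(Q \right)} = -5 + Q$ ($v{\left(Q \right)} = Q - 5 = -5 + Q$)
$J = 8$ ($J = 6 - \left(-5 + 3\right) = 6 - -2 = 6 + 2 = 8$)
$A{\left(N \right)} = - N + 2 N \left(2 + N\right)$ ($A{\left(N \right)} = 2 N \left(2 + N\right) - N = - N + 2 N \left(2 + N\right)$)
$A{\left(P{\left(-2 \right)} \right)} \left(-3\right) J = - 2 \left(3 + 2 \left(-2\right)\right) \left(-3\right) 8 = - 2 \left(3 - 4\right) \left(-3\right) 8 = \left(-2\right) \left(-1\right) \left(-3\right) 8 = 2 \left(-3\right) 8 = \left(-6\right) 8 = -48$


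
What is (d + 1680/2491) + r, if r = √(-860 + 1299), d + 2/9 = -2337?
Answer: -52383065/22419 + √439 ≈ -2315.6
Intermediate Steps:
d = -21035/9 (d = -2/9 - 2337 = -21035/9 ≈ -2337.2)
r = √439 ≈ 20.952
(d + 1680/2491) + r = (-21035/9 + 1680/2491) + √439 = -52383065/22419 + √439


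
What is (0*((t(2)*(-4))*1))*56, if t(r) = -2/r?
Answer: 0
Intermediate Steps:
(0*((t(2)*(-4))*1))*56 = (0*((-2/2*(-4))*1))*56 = (0*((-2*1/2*(-4))*1))*56 = (0*(-1*(-4)*1))*56 = (0*(4*1))*56 = (0*4)*56 = 0*56 = 0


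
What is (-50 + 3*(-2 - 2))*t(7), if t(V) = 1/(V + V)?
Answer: -31/7 ≈ -4.4286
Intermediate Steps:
t(V) = 1/(2*V)
(-50 + 3*(-2 - 2))*t(7) = (-50 + 3*(-2 - 2))*((1/2)/7) = (-50 + 3*(-4))*((1/2)*(1/7)) = (-50 - 12)*(1/14) = -62*1/14 = -31/7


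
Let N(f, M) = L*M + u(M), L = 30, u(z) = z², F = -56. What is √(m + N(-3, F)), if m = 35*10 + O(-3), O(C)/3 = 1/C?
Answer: 19*√5 ≈ 42.485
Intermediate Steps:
O(C) = 3/C (O(C) = 3*(1/C) = 3/C)
m = 349 (m = 35*10 + 3/(-3) = 350 + 3*(-⅓) = 350 - 1 = 349)
N(f, M) = M² + 30*M (N(f, M) = 30*M + M² = M² + 30*M)
√(m + N(-3, F)) = √(349 - 56*(30 - 56)) = √(349 - 56*(-26)) = √(349 + 1456) = √1805 = 19*√5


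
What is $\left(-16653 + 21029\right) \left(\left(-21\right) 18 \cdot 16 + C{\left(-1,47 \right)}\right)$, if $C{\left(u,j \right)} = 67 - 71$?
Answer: $-26483552$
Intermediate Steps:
$C{\left(u,j \right)} = -4$
$\left(-16653 + 21029\right) \left(\left(-21\right) 18 \cdot 16 + C{\left(-1,47 \right)}\right) = \left(-16653 + 21029\right) \left(\left(-21\right) 18 \cdot 16 - 4\right) = 4376 \left(\left(-378\right) 16 - 4\right) = 4376 \left(-6048 - 4\right) = 4376 \left(-6052\right) = -26483552$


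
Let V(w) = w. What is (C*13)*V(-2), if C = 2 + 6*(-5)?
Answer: 728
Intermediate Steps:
C = -28 (C = 2 - 30 = -28)
(C*13)*V(-2) = -28*13*(-2) = -364*(-2) = 728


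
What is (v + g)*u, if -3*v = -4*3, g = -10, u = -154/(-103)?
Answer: -924/103 ≈ -8.9709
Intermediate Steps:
u = 154/103 (u = -154*(-1/103) = 154/103 ≈ 1.4951)
v = 4 (v = -(-4)*3/3 = -⅓*(-12) = 4)
(v + g)*u = (4 - 10)*(154/103) = -6*154/103 = -924/103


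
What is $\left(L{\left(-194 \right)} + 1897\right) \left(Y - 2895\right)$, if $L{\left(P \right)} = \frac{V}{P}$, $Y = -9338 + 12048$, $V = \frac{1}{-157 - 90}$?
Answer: $- \frac{16816582695}{47918} \approx -3.5095 \cdot 10^{5}$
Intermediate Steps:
$V = - \frac{1}{247}$ ($V = \frac{1}{-247} = - \frac{1}{247} \approx -0.0040486$)
$Y = 2710$
$L{\left(P \right)} = - \frac{1}{247 P}$
$\left(L{\left(-194 \right)} + 1897\right) \left(Y - 2895\right) = \left(- \frac{1}{247 \left(-194\right)} + 1897\right) \left(2710 - 2895\right) = \left(\left(- \frac{1}{247}\right) \left(- \frac{1}{194}\right) + 1897\right) \left(-185\right) = \left(\frac{1}{47918} + 1897\right) \left(-185\right) = \frac{90900447}{47918} \left(-185\right) = - \frac{16816582695}{47918}$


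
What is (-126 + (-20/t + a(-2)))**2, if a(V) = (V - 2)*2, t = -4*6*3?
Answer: 5793649/324 ≈ 17882.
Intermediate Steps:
t = -72 (t = -24*3 = -72)
a(V) = -4 + 2*V (a(V) = (-2 + V)*2 = -4 + 2*V)
(-126 + (-20/t + a(-2)))**2 = (-126 + (-20/(-72) + (-4 + 2*(-2))))**2 = (-126 + (-20*(-1/72) + (-4 - 4)))**2 = (-126 + (5/18 - 8))**2 = (-126 - 139/18)**2 = (-2407/18)**2 = 5793649/324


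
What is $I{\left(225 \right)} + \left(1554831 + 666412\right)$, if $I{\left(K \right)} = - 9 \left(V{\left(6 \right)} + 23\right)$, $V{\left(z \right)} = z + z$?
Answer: $2220928$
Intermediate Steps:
$V{\left(z \right)} = 2 z$
$I{\left(K \right)} = -315$ ($I{\left(K \right)} = - 9 \left(2 \cdot 6 + 23\right) = - 9 \left(12 + 23\right) = \left(-9\right) 35 = -315$)
$I{\left(225 \right)} + \left(1554831 + 666412\right) = -315 + \left(1554831 + 666412\right) = -315 + 2221243 = 2220928$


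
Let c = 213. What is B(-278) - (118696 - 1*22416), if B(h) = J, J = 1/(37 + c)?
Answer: -24069999/250 ≈ -96280.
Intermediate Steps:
J = 1/250 (J = 1/(37 + 213) = 1/250 ≈ 0.0040000)
B(h) = 1/250
B(-278) - (118696 - 1*22416) = 1/250 - (118696 - 1*22416) = 1/250 - (118696 - 22416) = 1/250 - 1*96280 = 1/250 - 96280 = -24069999/250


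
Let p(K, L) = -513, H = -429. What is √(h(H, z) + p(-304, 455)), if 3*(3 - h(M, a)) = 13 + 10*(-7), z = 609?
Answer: I*√491 ≈ 22.159*I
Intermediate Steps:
h(M, a) = 22 (h(M, a) = 3 - (13 + 10*(-7))/3 = 3 - (13 - 70)/3 = 3 - ⅓*(-57) = 3 + 19 = 22)
√(h(H, z) + p(-304, 455)) = √(22 - 513) = √(-491) = I*√491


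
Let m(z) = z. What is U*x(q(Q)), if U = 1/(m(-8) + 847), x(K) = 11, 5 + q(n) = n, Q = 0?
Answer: 11/839 ≈ 0.013111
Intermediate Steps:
q(n) = -5 + n
U = 1/839 (U = 1/(-8 + 847) = 1/839 ≈ 0.0011919)
U*x(q(Q)) = (1/839)*11 = 11/839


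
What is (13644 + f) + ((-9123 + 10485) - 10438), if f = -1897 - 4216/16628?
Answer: 11102293/4157 ≈ 2670.7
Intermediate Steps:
f = -7886883/4157 (f = -1897 - 4216/16628 = -1897 - 1*1054/4157 = -1897 - 1054/4157 = -7886883/4157 ≈ -1897.3)
(13644 + f) + ((-9123 + 10485) - 10438) = (13644 - 7886883/4157) + ((-9123 + 10485) - 10438) = 48831225/4157 + (1362 - 10438) = 48831225/4157 - 9076 = 11102293/4157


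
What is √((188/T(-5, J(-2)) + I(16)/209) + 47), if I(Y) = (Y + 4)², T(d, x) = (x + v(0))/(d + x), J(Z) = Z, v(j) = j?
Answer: √30878705/209 ≈ 26.588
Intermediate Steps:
T(d, x) = x/(d + x) (T(d, x) = (x + 0)/(d + x) = x/(d + x))
I(Y) = (4 + Y)²
√((188/T(-5, J(-2)) + I(16)/209) + 47) = √((188/((-2/(-5 - 2))) + (4 + 16)²/209) + 47) = √((188/((-2/(-7))) + 20²*(1/209)) + 47) = √((188/((-2*(-⅐))) + 400*(1/209)) + 47) = √((188/(2/7) + 400/209) + 47) = √((188*(7/2) + 400/209) + 47) = √((658 + 400/209) + 47) = √(137922/209 + 47) = √(147745/209) = √30878705/209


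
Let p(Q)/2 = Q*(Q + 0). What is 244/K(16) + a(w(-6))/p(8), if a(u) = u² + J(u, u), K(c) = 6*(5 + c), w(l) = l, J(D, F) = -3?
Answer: 17695/8064 ≈ 2.1943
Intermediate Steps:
p(Q) = 2*Q² (p(Q) = 2*(Q*(Q + 0)) = 2*(Q*Q) = 2*Q²)
K(c) = 30 + 6*c
a(u) = -3 + u² (a(u) = u² - 3 = -3 + u²)
244/K(16) + a(w(-6))/p(8) = 244/(30 + 6*16) + (-3 + (-6)²)/((2*8²)) = 244/(30 + 96) + (-3 + 36)/((2*64)) = 244/126 + 33/128 = 244*(1/126) + 33*(1/128) = 122/63 + 33/128 = 17695/8064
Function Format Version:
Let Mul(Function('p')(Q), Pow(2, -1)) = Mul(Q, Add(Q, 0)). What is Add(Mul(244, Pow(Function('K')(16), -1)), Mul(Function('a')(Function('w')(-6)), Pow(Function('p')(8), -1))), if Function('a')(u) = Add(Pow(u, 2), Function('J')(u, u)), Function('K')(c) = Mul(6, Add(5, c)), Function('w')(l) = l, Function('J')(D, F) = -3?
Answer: Rational(17695, 8064) ≈ 2.1943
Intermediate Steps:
Function('p')(Q) = Mul(2, Pow(Q, 2)) (Function('p')(Q) = Mul(2, Mul(Q, Add(Q, 0))) = Mul(2, Mul(Q, Q)) = Mul(2, Pow(Q, 2)))
Function('K')(c) = Add(30, Mul(6, c))
Function('a')(u) = Add(-3, Pow(u, 2)) (Function('a')(u) = Add(Pow(u, 2), -3) = Add(-3, Pow(u, 2)))
Add(Mul(244, Pow(Function('K')(16), -1)), Mul(Function('a')(Function('w')(-6)), Pow(Function('p')(8), -1))) = Add(Mul(244, Pow(Add(30, Mul(6, 16)), -1)), Mul(Add(-3, Pow(-6, 2)), Pow(Mul(2, Pow(8, 2)), -1))) = Add(Mul(244, Pow(Add(30, 96), -1)), Mul(Add(-3, 36), Pow(Mul(2, 64), -1))) = Add(Mul(244, Pow(126, -1)), Mul(33, Pow(128, -1))) = Add(Mul(244, Rational(1, 126)), Mul(33, Rational(1, 128))) = Add(Rational(122, 63), Rational(33, 128)) = Rational(17695, 8064)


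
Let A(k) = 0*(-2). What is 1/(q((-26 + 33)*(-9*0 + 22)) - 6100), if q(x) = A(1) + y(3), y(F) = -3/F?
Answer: -1/6101 ≈ -0.00016391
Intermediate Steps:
A(k) = 0
q(x) = -1 (q(x) = 0 - 3/3 = 0 - 3*⅓ = 0 - 1 = -1)
1/(q((-26 + 33)*(-9*0 + 22)) - 6100) = 1/(-1 - 6100) = 1/(-6101) = -1/6101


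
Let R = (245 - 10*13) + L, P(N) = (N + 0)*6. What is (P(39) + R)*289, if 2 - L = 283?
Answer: 19652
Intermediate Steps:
L = -281 (L = 2 - 1*283 = 2 - 283 = -281)
P(N) = 6*N (P(N) = N*6 = 6*N)
R = -166 (R = (245 - 10*13) - 281 = (245 - 130) - 281 = 115 - 281 = -166)
(P(39) + R)*289 = (6*39 - 166)*289 = (234 - 166)*289 = 68*289 = 19652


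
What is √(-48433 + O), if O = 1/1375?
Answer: 3*I*√406971730/275 ≈ 220.07*I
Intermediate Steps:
O = 1/1375 ≈ 0.00072727
√(-48433 + O) = √(-48433 + 1/1375) = √(-66595374/1375) = 3*I*√406971730/275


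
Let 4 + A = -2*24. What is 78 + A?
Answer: 26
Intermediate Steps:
A = -52 (A = -4 - 2*24 = -4 - 48 = -52)
78 + A = 78 - 52 = 26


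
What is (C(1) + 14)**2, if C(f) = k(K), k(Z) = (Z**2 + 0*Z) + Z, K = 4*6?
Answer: 376996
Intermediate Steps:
K = 24
k(Z) = Z + Z**2 (k(Z) = (Z**2 + 0) + Z = Z**2 + Z = Z + Z**2)
C(f) = 600 (C(f) = 24*(1 + 24) = 24*25 = 600)
(C(1) + 14)**2 = (600 + 14)**2 = 614**2 = 376996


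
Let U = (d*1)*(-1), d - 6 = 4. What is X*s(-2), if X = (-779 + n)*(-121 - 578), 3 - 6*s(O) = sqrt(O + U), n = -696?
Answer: 1031025/2 - 343675*I*sqrt(3) ≈ 5.1551e+5 - 5.9526e+5*I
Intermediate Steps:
d = 10 (d = 6 + 4 = 10)
U = -10 (U = (10*1)*(-1) = 10*(-1) = -10)
s(O) = 1/2 - sqrt(-10 + O)/6 (s(O) = 1/2 - sqrt(O - 10)/6 = 1/2 - sqrt(-10 + O)/6)
X = 1031025 (X = (-779 - 696)*(-121 - 578) = -1475*(-699) = 1031025)
X*s(-2) = 1031025*(1/2 - sqrt(-10 - 2)/6) = 1031025*(1/2 - I*sqrt(3)/3) = 1031025/2 - 343675*I*sqrt(3)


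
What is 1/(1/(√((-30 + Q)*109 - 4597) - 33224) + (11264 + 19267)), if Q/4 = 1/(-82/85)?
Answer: 1381758022385399/42186454139859777206 + I*√13984157/42186454139859777206 ≈ 3.2754e-5 + 8.8643e-17*I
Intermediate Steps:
Q = -170/41 (Q = 4/((-82/85)) = 4/((-82*1/85)) = 4/(-82/85) = 4*(-85/82) = -170/41 ≈ -4.1463)
1/(1/(√((-30 + Q)*109 - 4597) - 33224) + (11264 + 19267)) = 1/(1/(√((-30 - 170/41)*109 - 4597) - 33224) + (11264 + 19267)) = 1/(1/(√(-1400/41*109 - 4597) - 33224) + 30531) = 1/(1/(√(-152600/41 - 4597) - 33224) + 30531) = 1/(1/(√(-341077/41) - 33224) + 30531) = 1/(1/(I*√13984157/41 - 33224) + 30531) = 1/(1/(-33224 + I*√13984157/41) + 30531) = 1/(30531 + 1/(-33224 + I*√13984157/41))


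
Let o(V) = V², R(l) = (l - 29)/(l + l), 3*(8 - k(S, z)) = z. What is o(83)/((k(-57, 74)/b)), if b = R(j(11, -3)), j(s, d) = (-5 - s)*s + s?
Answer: -668233/2750 ≈ -242.99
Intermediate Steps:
k(S, z) = 8 - z/3
j(s, d) = s + s*(-5 - s) (j(s, d) = s*(-5 - s) + s = s + s*(-5 - s))
R(l) = (-29 + l)/(2*l) (R(l) = (-29 + l)/((2*l)) = (-29 + l)*(1/(2*l)) = (-29 + l)/(2*l))
b = 97/165 (b = (-29 - 1*11*(4 + 11))/(2*((-1*11*(4 + 11)))) = (-29 - 1*11*15)/(2*((-1*11*15))) = (½)*(-29 - 165)/(-165) = (½)*(-1/165)*(-194) = 97/165 ≈ 0.58788)
o(83)/((k(-57, 74)/b)) = 83²/(((8 - ⅓*74)/(97/165))) = 6889/(((8 - 74/3)*(165/97))) = 6889/((-50/3*165/97)) = 6889/(-2750/97) = 6889*(-97/2750) = -668233/2750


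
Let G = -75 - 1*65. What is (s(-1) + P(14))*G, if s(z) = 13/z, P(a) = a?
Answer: -140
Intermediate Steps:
G = -140 (G = -75 - 65 = -140)
(s(-1) + P(14))*G = (13/(-1) + 14)*(-140) = (13*(-1) + 14)*(-140) = (-13 + 14)*(-140) = 1*(-140) = -140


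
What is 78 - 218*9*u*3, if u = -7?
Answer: 41280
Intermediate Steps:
78 - 218*9*u*3 = 78 - 218*9*(-7)*3 = 78 - (-13734)*3 = 78 - 218*(-189) = 78 + 41202 = 41280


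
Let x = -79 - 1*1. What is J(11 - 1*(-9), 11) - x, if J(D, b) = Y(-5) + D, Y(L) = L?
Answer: 95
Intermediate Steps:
J(D, b) = -5 + D
x = -80 (x = -79 - 1 = -80)
J(11 - 1*(-9), 11) - x = (-5 + (11 - 1*(-9))) - 1*(-80) = (-5 + (11 + 9)) + 80 = (-5 + 20) + 80 = 15 + 80 = 95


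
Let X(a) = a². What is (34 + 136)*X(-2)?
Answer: 680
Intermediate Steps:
(34 + 136)*X(-2) = (34 + 136)*(-2)² = 170*4 = 680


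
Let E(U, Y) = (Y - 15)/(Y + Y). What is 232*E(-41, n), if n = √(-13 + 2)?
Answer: 116 + 1740*I*√11/11 ≈ 116.0 + 524.63*I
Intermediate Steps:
n = I*√11 (n = √(-11) = I*√11 ≈ 3.3166*I)
E(U, Y) = (-15 + Y)/(2*Y) (E(U, Y) = (-15 + Y)/((2*Y)) = (-15 + Y)*(1/(2*Y)) = (-15 + Y)/(2*Y))
232*E(-41, n) = 232*((-15 + I*√11)/(2*((I*√11)))) = 232*((-I*√11/11)*(-15 + I*√11)/2) = 232*(-I*√11*(-15 + I*√11)/22) = -116*I*√11*(-15 + I*√11)/11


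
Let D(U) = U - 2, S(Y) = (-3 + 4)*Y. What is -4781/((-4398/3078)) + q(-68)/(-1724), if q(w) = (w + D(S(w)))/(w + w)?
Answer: 287529365919/85931056 ≈ 3346.0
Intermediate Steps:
S(Y) = Y (S(Y) = 1*Y = Y)
D(U) = -2 + U
q(w) = (-2 + 2*w)/(2*w) (q(w) = (w + (-2 + w))/(w + w) = (-2 + 2*w)/((2*w)) = (-2 + 2*w)*(1/(2*w)) = (-2 + 2*w)/(2*w))
-4781/((-4398/3078)) + q(-68)/(-1724) = -4781/((-4398/3078)) + ((-1 - 68)/(-68))/(-1724) = -4781/((-4398*1/3078)) - 1/68*(-69)*(-1/1724) = -4781/(-733/513) + (69/68)*(-1/1724) = -4781*(-513/733) - 69/117232 = 2452653/733 - 69/117232 = 287529365919/85931056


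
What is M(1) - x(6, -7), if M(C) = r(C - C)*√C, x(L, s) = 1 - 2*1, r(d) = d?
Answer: 1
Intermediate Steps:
x(L, s) = -1 (x(L, s) = 1 - 2 = -1)
M(C) = 0 (M(C) = (C - C)*√C = 0*√C = 0)
M(1) - x(6, -7) = 0 - 1*(-1) = 0 + 1 = 1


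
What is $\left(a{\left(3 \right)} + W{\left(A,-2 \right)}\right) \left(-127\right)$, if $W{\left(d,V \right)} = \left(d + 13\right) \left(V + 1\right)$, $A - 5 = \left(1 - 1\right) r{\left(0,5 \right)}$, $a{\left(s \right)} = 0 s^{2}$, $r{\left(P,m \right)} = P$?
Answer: $2286$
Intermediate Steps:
$a{\left(s \right)} = 0$
$A = 5$ ($A = 5 + \left(1 - 1\right) 0 = 5 + 0 \cdot 0 = 5 + 0 = 5$)
$W{\left(d,V \right)} = \left(1 + V\right) \left(13 + d\right)$ ($W{\left(d,V \right)} = \left(13 + d\right) \left(1 + V\right) = \left(1 + V\right) \left(13 + d\right)$)
$\left(a{\left(3 \right)} + W{\left(A,-2 \right)}\right) \left(-127\right) = \left(0 + \left(13 + 5 + 13 \left(-2\right) - 10\right)\right) \left(-127\right) = \left(0 + \left(13 + 5 - 26 - 10\right)\right) \left(-127\right) = \left(0 - 18\right) \left(-127\right) = \left(-18\right) \left(-127\right) = 2286$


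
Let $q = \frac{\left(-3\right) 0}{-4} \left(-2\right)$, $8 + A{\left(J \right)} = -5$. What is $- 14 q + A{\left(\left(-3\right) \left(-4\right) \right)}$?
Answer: $-13$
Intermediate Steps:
$A{\left(J \right)} = -13$ ($A{\left(J \right)} = -8 - 5 = -13$)
$q = 0$ ($q = 0 \left(- \frac{1}{4}\right) \left(-2\right) = 0 \left(-2\right) = 0$)
$- 14 q + A{\left(\left(-3\right) \left(-4\right) \right)} = \left(-14\right) 0 - 13 = 0 - 13 = -13$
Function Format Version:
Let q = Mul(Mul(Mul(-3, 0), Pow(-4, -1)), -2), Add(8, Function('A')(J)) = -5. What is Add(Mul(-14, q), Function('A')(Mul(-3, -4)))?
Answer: -13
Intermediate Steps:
Function('A')(J) = -13 (Function('A')(J) = Add(-8, -5) = -13)
q = 0 (q = Mul(Mul(0, Rational(-1, 4)), -2) = Mul(0, -2) = 0)
Add(Mul(-14, q), Function('A')(Mul(-3, -4))) = Add(Mul(-14, 0), -13) = Add(0, -13) = -13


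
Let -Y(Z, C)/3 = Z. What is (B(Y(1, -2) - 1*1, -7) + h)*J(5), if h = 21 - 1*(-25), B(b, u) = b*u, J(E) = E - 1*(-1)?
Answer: 444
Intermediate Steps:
Y(Z, C) = -3*Z
J(E) = 1 + E (J(E) = E + 1 = 1 + E)
h = 46 (h = 21 + 25 = 46)
(B(Y(1, -2) - 1*1, -7) + h)*J(5) = ((-3*1 - 1*1)*(-7) + 46)*(1 + 5) = ((-3 - 1)*(-7) + 46)*6 = (-4*(-7) + 46)*6 = (28 + 46)*6 = 74*6 = 444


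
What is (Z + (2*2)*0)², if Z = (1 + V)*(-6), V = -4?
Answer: 324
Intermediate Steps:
Z = 18 (Z = (1 - 4)*(-6) = -3*(-6) = 18)
(Z + (2*2)*0)² = (18 + (2*2)*0)² = (18 + 4*0)² = (18 + 0)² = 18² = 324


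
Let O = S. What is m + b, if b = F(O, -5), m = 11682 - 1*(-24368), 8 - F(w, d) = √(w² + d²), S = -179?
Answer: 36058 - √32066 ≈ 35879.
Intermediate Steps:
O = -179
F(w, d) = 8 - √(d² + w²) (F(w, d) = 8 - √(w² + d²) = 8 - √(d² + w²))
m = 36050 (m = 11682 + 24368 = 36050)
b = 8 - √32066 (b = 8 - √((-5)² + (-179)²) = 8 - √(25 + 32041) = 8 - √32066 ≈ -171.07)
m + b = 36050 + (8 - √32066) = 36058 - √32066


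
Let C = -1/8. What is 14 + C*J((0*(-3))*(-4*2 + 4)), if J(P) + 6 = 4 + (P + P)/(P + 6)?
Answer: 57/4 ≈ 14.250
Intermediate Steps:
J(P) = -2 + 2*P/(6 + P) (J(P) = -6 + (4 + (P + P)/(P + 6)) = -6 + (4 + (2*P)/(6 + P)) = -6 + (4 + 2*P/(6 + P)) = -2 + 2*P/(6 + P))
C = -⅛ (C = -1*⅛ = -⅛ ≈ -0.12500)
14 + C*J((0*(-3))*(-4*2 + 4)) = 14 - (-3)/(2*(6 + (0*(-3))*(-4*2 + 4))) = 14 - (-3)/(2*(6 + 0*(-8 + 4))) = 14 - (-3)/(2*(6 + 0*(-4))) = 14 - (-3)/(2*(6 + 0)) = 14 - (-3)/(2*6) = 14 - ⅛*(-2) = 14 + ¼ = 57/4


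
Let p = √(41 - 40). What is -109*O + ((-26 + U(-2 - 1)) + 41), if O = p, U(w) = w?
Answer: -97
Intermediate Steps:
p = 1 (p = √1 = 1)
O = 1
-109*O + ((-26 + U(-2 - 1)) + 41) = -109*1 + ((-26 + (-2 - 1)) + 41) = -109 + ((-26 - 3) + 41) = -109 + (-29 + 41) = -109 + 12 = -97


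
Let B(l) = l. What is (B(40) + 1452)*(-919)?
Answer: -1371148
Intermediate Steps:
(B(40) + 1452)*(-919) = (40 + 1452)*(-919) = 1492*(-919) = -1371148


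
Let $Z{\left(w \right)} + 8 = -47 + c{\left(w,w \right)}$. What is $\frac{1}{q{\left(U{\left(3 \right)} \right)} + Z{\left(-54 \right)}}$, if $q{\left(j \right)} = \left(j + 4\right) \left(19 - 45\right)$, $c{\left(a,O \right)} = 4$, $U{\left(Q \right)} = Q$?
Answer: $- \frac{1}{233} \approx -0.0042918$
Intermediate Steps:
$q{\left(j \right)} = -104 - 26 j$ ($q{\left(j \right)} = \left(4 + j\right) \left(-26\right) = -104 - 26 j$)
$Z{\left(w \right)} = -51$ ($Z{\left(w \right)} = -8 + \left(-47 + 4\right) = -8 - 43 = -51$)
$\frac{1}{q{\left(U{\left(3 \right)} \right)} + Z{\left(-54 \right)}} = \frac{1}{\left(-104 - 78\right) - 51} = \frac{1}{-182 - 51} = \frac{1}{-233} = - \frac{1}{233}$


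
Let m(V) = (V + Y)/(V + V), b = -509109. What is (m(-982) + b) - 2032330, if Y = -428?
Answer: -2495692393/982 ≈ -2.5414e+6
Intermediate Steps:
m(V) = (-428 + V)/(2*V) (m(V) = (V - 428)/(V + V) = (-428 + V)/((2*V)) = (-428 + V)*(1/(2*V)) = (-428 + V)/(2*V))
(m(-982) + b) - 2032330 = ((½)*(-428 - 982)/(-982) - 509109) - 2032330 = ((½)*(-1/982)*(-1410) - 509109) - 2032330 = (705/982 - 509109) - 2032330 = -499944333/982 - 2032330 = -2495692393/982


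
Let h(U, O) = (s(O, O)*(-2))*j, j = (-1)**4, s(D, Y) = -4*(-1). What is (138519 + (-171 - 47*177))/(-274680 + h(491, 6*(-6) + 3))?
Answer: -130029/274688 ≈ -0.47337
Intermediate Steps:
s(D, Y) = 4
j = 1
h(U, O) = -8 (h(U, O) = (4*(-2))*1 = -8*1 = -8)
(138519 + (-171 - 47*177))/(-274680 + h(491, 6*(-6) + 3)) = (138519 + (-171 - 47*177))/(-274680 - 8) = (138519 + (-171 - 8319))/(-274688) = (138519 - 8490)*(-1/274688) = 130029*(-1/274688) = -130029/274688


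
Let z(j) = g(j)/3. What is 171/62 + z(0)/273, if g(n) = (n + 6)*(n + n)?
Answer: 171/62 ≈ 2.7581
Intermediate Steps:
g(n) = 2*n*(6 + n) (g(n) = (6 + n)*(2*n) = 2*n*(6 + n))
z(j) = 2*j*(6 + j)/3 (z(j) = (2*j*(6 + j))/3 = (2*j*(6 + j))*(⅓) = 2*j*(6 + j)/3)
171/62 + z(0)/273 = 171/62 + ((⅔)*0*(6 + 0))/273 = 171*(1/62) + ((⅔)*0*6)*(1/273) = 171/62 + 0*(1/273) = 171/62 + 0 = 171/62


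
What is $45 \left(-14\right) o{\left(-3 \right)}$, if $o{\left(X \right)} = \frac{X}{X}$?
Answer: $-630$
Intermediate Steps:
$o{\left(X \right)} = 1$
$45 \left(-14\right) o{\left(-3 \right)} = 45 \left(-14\right) 1 = \left(-630\right) 1 = -630$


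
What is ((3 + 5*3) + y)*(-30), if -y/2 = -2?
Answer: -660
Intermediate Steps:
y = 4 (y = -2*(-2) = 4)
((3 + 5*3) + y)*(-30) = ((3 + 5*3) + 4)*(-30) = ((3 + 15) + 4)*(-30) = (18 + 4)*(-30) = 22*(-30) = -660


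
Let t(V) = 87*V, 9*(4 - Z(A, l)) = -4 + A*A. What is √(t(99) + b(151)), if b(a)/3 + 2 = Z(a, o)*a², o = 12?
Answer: 2*I*√43245645 ≈ 13152.0*I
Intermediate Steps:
Z(A, l) = 40/9 - A²/9 (Z(A, l) = 4 - (-4 + A*A)/9 = 4 - (-4 + A²)/9 = 4 + (4/9 - A²/9) = 40/9 - A²/9)
b(a) = -6 + 3*a²*(40/9 - a²/9) (b(a) = -6 + 3*((40/9 - a²/9)*a²) = -6 + 3*(a²*(40/9 - a²/9)) = -6 + 3*a²*(40/9 - a²/9))
√(t(99) + b(151)) = √(87*99 + (-6 + (⅓)*151²*(40 - 1*151²))) = √(8613 + (-6 + (⅓)*22801*(40 - 1*22801))) = √(8613 + (-6 + (⅓)*22801*(40 - 22801))) = √(8613 + (-6 + (⅓)*22801*(-22761))) = √(8613 + (-6 - 172991187)) = √(8613 - 172991193) = √(-172982580) = 2*I*√43245645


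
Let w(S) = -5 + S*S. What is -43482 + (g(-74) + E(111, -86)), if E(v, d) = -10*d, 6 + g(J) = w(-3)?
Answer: -42624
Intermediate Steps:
w(S) = -5 + S²
g(J) = -2 (g(J) = -6 + (-5 + (-3)²) = -6 + (-5 + 9) = -6 + 4 = -2)
-43482 + (g(-74) + E(111, -86)) = -43482 + (-2 - 10*(-86)) = -43482 + (-2 + 860) = -43482 + 858 = -42624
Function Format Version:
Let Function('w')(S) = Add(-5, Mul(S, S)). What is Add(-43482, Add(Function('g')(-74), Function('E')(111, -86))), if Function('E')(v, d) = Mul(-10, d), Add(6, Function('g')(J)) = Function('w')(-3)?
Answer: -42624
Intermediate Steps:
Function('w')(S) = Add(-5, Pow(S, 2))
Function('g')(J) = -2 (Function('g')(J) = Add(-6, Add(-5, Pow(-3, 2))) = Add(-6, Add(-5, 9)) = Add(-6, 4) = -2)
Add(-43482, Add(Function('g')(-74), Function('E')(111, -86))) = Add(-43482, Add(-2, Mul(-10, -86))) = Add(-43482, Add(-2, 860)) = Add(-43482, 858) = -42624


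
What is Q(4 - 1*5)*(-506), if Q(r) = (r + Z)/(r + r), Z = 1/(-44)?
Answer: -1035/4 ≈ -258.75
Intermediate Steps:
Z = -1/44 ≈ -0.022727
Q(r) = (-1/44 + r)/(2*r) (Q(r) = (r - 1/44)/(r + r) = (-1/44 + r)/((2*r)) = (-1/44 + r)*(1/(2*r)) = (-1/44 + r)/(2*r))
Q(4 - 1*5)*(-506) = ((-1 + 44*(4 - 1*5))/(88*(4 - 1*5)))*(-506) = ((-1 + 44*(4 - 5))/(88*(4 - 5)))*(-506) = ((1/88)*(-1 + 44*(-1))/(-1))*(-506) = ((1/88)*(-1)*(-1 - 44))*(-506) = ((1/88)*(-1)*(-45))*(-506) = (45/88)*(-506) = -1035/4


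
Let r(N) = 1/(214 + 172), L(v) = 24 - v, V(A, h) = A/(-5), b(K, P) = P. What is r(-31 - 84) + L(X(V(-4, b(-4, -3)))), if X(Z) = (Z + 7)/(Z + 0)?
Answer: 11003/772 ≈ 14.253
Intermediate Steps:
V(A, h) = -A/5 (V(A, h) = A*(-⅕) = -A/5)
X(Z) = (7 + Z)/Z
r(N) = 1/386
r(-31 - 84) + L(X(V(-4, b(-4, -3)))) = 1/386 + (24 - (7 - ⅕*(-4))/((-⅕*(-4)))) = 1/386 + (24 - (7 + ⅘)/⅘) = 1/386 + (24 - 5*39/(4*5)) = 1/386 + (24 - 1*39/4) = 1/386 + (24 - 39/4) = 1/386 + 57/4 = 11003/772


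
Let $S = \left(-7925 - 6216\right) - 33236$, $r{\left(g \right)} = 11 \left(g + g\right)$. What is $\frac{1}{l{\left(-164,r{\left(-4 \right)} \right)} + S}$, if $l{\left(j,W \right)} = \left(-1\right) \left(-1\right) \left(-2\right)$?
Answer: $- \frac{1}{47379} \approx -2.1106 \cdot 10^{-5}$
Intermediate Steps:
$r{\left(g \right)} = 22 g$ ($r{\left(g \right)} = 11 \cdot 2 g = 22 g$)
$l{\left(j,W \right)} = -2$ ($l{\left(j,W \right)} = 1 \left(-2\right) = -2$)
$S = -47377$ ($S = \left(-7925 - 6216\right) - 33236 = -14141 - 33236 = -47377$)
$\frac{1}{l{\left(-164,r{\left(-4 \right)} \right)} + S} = \frac{1}{-2 - 47377} = \frac{1}{-47379} = - \frac{1}{47379}$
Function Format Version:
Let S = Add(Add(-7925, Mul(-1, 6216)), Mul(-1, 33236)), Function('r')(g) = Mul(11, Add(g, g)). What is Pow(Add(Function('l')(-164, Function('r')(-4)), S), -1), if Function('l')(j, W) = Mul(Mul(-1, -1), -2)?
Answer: Rational(-1, 47379) ≈ -2.1106e-5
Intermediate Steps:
Function('r')(g) = Mul(22, g) (Function('r')(g) = Mul(11, Mul(2, g)) = Mul(22, g))
Function('l')(j, W) = -2 (Function('l')(j, W) = Mul(1, -2) = -2)
S = -47377 (S = Add(Add(-7925, -6216), -33236) = Add(-14141, -33236) = -47377)
Pow(Add(Function('l')(-164, Function('r')(-4)), S), -1) = Pow(Add(-2, -47377), -1) = Pow(-47379, -1) = Rational(-1, 47379)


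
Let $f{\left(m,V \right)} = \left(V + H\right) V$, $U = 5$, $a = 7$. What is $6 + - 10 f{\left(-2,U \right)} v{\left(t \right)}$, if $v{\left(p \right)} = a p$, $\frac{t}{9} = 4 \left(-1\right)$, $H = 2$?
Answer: $88206$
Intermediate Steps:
$f{\left(m,V \right)} = V \left(2 + V\right)$ ($f{\left(m,V \right)} = \left(V + 2\right) V = \left(2 + V\right) V = V \left(2 + V\right)$)
$t = -36$ ($t = 9 \cdot 4 \left(-1\right) = 9 \left(-4\right) = -36$)
$v{\left(p \right)} = 7 p$
$6 + - 10 f{\left(-2,U \right)} v{\left(t \right)} = 6 + - 10 \cdot 5 \left(2 + 5\right) 7 \left(-36\right) = 6 + - 10 \cdot 5 \cdot 7 \left(-252\right) = 6 + \left(-10\right) 35 \left(-252\right) = 6 - -88200 = 6 + 88200 = 88206$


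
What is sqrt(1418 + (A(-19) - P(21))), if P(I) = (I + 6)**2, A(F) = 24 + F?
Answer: sqrt(694) ≈ 26.344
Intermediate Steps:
P(I) = (6 + I)**2
sqrt(1418 + (A(-19) - P(21))) = sqrt(1418 + ((24 - 19) - (6 + 21)**2)) = sqrt(1418 + (5 - 1*27**2)) = sqrt(1418 + (5 - 1*729)) = sqrt(1418 + (5 - 729)) = sqrt(1418 - 724) = sqrt(694)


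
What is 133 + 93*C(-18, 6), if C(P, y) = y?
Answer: 691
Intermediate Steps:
133 + 93*C(-18, 6) = 133 + 93*6 = 133 + 558 = 691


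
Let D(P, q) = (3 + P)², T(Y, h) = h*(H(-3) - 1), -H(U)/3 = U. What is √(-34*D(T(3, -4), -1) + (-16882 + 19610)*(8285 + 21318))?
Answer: √80728390 ≈ 8984.9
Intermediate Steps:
H(U) = -3*U
T(Y, h) = 8*h (T(Y, h) = h*(-3*(-3) - 1) = h*(9 - 1) = h*8 = 8*h)
√(-34*D(T(3, -4), -1) + (-16882 + 19610)*(8285 + 21318)) = √(-34*(3 + 8*(-4))² + (-16882 + 19610)*(8285 + 21318)) = √(-34*(3 - 32)² + 2728*29603) = √(-34*(-29)² + 80756984) = √(-34*841 + 80756984) = √(-28594 + 80756984) = √80728390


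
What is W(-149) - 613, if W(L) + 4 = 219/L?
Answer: -92152/149 ≈ -618.47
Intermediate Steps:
W(L) = -4 + 219/L
W(-149) - 613 = (-4 + 219/(-149)) - 613 = (-4 + 219*(-1/149)) - 613 = (-4 - 219/149) - 613 = -815/149 - 613 = -92152/149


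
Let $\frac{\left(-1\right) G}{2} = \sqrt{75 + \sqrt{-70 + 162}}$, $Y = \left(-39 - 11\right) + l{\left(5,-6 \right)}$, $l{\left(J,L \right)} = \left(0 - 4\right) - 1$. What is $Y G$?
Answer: $110 \sqrt{75 + 2 \sqrt{23}} \approx 1011.7$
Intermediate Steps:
$l{\left(J,L \right)} = -5$ ($l{\left(J,L \right)} = -4 - 1 = -5$)
$Y = -55$ ($Y = \left(-39 - 11\right) - 5 = -50 - 5 = -55$)
$G = - 2 \sqrt{75 + 2 \sqrt{23}}$ ($G = - 2 \sqrt{75 + \sqrt{-70 + 162}} = - 2 \sqrt{75 + \sqrt{92}} = - 2 \sqrt{75 + 2 \sqrt{23}} \approx -18.395$)
$Y G = - 55 \left(- 2 \sqrt{75 + 2 \sqrt{23}}\right) = 110 \sqrt{75 + 2 \sqrt{23}}$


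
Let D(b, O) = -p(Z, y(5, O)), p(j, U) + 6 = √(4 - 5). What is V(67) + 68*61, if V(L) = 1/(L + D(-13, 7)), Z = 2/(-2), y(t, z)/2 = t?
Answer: 22108913/5330 + I/5330 ≈ 4148.0 + 0.00018762*I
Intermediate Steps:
y(t, z) = 2*t
Z = -1 (Z = 2*(-½) = -1)
p(j, U) = -6 + I (p(j, U) = -6 + √(4 - 5) = -6 + √(-1) = -6 + I)
D(b, O) = 6 - I (D(b, O) = -(-6 + I) = 6 - I)
V(L) = 1/(6 + L - I) (V(L) = 1/(L + (6 - I)) = 1/(6 + L - I))
V(67) + 68*61 = 1/(6 + 67 - I) + 68*61 = 1/(73 - I) + 4148 = (73 + I)/5330 + 4148 = 4148 + (73 + I)/5330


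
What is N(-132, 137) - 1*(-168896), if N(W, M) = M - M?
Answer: 168896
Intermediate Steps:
N(W, M) = 0
N(-132, 137) - 1*(-168896) = 0 - 1*(-168896) = 0 + 168896 = 168896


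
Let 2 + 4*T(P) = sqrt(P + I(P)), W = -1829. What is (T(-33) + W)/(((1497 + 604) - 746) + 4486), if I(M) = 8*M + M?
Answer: -3659/11682 + I*sqrt(330)/23364 ≈ -0.31322 + 0.00077752*I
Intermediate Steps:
I(M) = 9*M
T(P) = -1/2 + sqrt(10)*sqrt(P)/4 (T(P) = -1/2 + sqrt(P + 9*P)/4 = -1/2 + sqrt(10*P)/4 = -1/2 + (sqrt(10)*sqrt(P))/4 = -1/2 + sqrt(10)*sqrt(P)/4)
(T(-33) + W)/(((1497 + 604) - 746) + 4486) = ((-1/2 + sqrt(10)*sqrt(-33)/4) - 1829)/(((1497 + 604) - 746) + 4486) = ((-1/2 + sqrt(10)*(I*sqrt(33))/4) - 1829)/((2101 - 746) + 4486) = ((-1/2 + I*sqrt(330)/4) - 1829)/(1355 + 4486) = (-3659/2 + I*sqrt(330)/4)/5841 = (-3659/2 + I*sqrt(330)/4)*(1/5841) = -3659/11682 + I*sqrt(330)/23364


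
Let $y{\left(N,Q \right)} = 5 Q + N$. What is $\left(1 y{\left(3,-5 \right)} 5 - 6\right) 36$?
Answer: $-4176$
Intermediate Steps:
$y{\left(N,Q \right)} = N + 5 Q$
$\left(1 y{\left(3,-5 \right)} 5 - 6\right) 36 = \left(1 \left(3 + 5 \left(-5\right)\right) 5 - 6\right) 36 = \left(1 \left(3 - 25\right) 5 - 6\right) 36 = \left(1 \left(-22\right) 5 - 6\right) 36 = \left(\left(-22\right) 5 - 6\right) 36 = \left(-110 - 6\right) 36 = \left(-116\right) 36 = -4176$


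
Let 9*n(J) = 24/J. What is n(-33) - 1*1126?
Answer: -111482/99 ≈ -1126.1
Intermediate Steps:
n(J) = 8/(3*J) (n(J) = (24/J)/9 = 8/(3*J))
n(-33) - 1*1126 = (8/3)/(-33) - 1*1126 = (8/3)*(-1/33) - 1126 = -8/99 - 1126 = -111482/99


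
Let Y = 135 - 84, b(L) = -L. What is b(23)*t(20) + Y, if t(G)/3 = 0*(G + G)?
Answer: 51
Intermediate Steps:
t(G) = 0 (t(G) = 3*(0*(G + G)) = 3*(0*(2*G)) = 3*0 = 0)
Y = 51 (Y = 135 - 1*84 = 135 - 84 = 51)
b(23)*t(20) + Y = -1*23*0 + 51 = -23*0 + 51 = 0 + 51 = 51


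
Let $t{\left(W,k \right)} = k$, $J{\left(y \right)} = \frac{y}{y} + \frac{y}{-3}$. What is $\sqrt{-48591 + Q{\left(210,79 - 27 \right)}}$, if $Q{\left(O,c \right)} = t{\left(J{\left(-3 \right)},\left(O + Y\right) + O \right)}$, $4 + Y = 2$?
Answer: $i \sqrt{48173} \approx 219.48 i$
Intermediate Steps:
$Y = -2$ ($Y = -4 + 2 = -2$)
$J{\left(y \right)} = 1 - \frac{y}{3}$ ($J{\left(y \right)} = 1 + y \left(- \frac{1}{3}\right) = 1 - \frac{y}{3}$)
$Q{\left(O,c \right)} = -2 + 2 O$ ($Q{\left(O,c \right)} = \left(O - 2\right) + O = \left(-2 + O\right) + O = -2 + 2 O$)
$\sqrt{-48591 + Q{\left(210,79 - 27 \right)}} = \sqrt{-48591 + \left(-2 + 2 \cdot 210\right)} = \sqrt{-48591 + \left(-2 + 420\right)} = \sqrt{-48591 + 418} = \sqrt{-48173} = i \sqrt{48173}$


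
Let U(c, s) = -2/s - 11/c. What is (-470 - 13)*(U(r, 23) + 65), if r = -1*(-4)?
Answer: -120099/4 ≈ -30025.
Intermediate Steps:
r = 4
U(c, s) = -11/c - 2/s
(-470 - 13)*(U(r, 23) + 65) = (-470 - 13)*((-11/4 - 2/23) + 65) = -483*((-11*1/4 - 2*1/23) + 65) = -483*((-11/4 - 2/23) + 65) = -483*(-261/92 + 65) = -483*5719/92 = -120099/4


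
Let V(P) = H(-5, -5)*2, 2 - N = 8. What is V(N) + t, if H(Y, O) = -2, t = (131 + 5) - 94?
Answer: 38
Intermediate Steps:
t = 42 (t = 136 - 94 = 42)
N = -6 (N = 2 - 1*8 = 2 - 8 = -6)
V(P) = -4 (V(P) = -2*2 = -4)
V(N) + t = -4 + 42 = 38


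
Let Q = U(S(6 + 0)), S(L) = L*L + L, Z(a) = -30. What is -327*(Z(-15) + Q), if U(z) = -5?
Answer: 11445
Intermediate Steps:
S(L) = L + L² (S(L) = L² + L = L + L²)
Q = -5
-327*(Z(-15) + Q) = -327*(-30 - 5) = -327*(-35) = 11445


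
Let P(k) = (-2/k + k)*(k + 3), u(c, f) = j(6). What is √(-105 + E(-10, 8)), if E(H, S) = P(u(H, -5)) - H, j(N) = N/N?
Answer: 3*I*√11 ≈ 9.9499*I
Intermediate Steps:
j(N) = 1
u(c, f) = 1
P(k) = (3 + k)*(k - 2/k) (P(k) = (k - 2/k)*(3 + k) = (3 + k)*(k - 2/k))
E(H, S) = -4 - H (E(H, S) = (-2 + 1² - 6/1 + 3*1) - H = (-2 + 1 - 6*1 + 3) - H = (-2 + 1 - 6 + 3) - H = -4 - H)
√(-105 + E(-10, 8)) = √(-105 + (-4 - 1*(-10))) = √(-105 + (-4 + 10)) = √(-105 + 6) = √(-99) = 3*I*√11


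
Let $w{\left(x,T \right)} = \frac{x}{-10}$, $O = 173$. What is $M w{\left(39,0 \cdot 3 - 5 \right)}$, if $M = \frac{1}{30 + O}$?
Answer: $- \frac{39}{2030} \approx -0.019212$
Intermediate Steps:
$w{\left(x,T \right)} = - \frac{x}{10}$ ($w{\left(x,T \right)} = x \left(- \frac{1}{10}\right) = - \frac{x}{10}$)
$M = \frac{1}{203}$ ($M = \frac{1}{30 + 173} = \frac{1}{203} \approx 0.0049261$)
$M w{\left(39,0 \cdot 3 - 5 \right)} = \frac{\left(- \frac{1}{10}\right) 39}{203} = \frac{1}{203} \left(- \frac{39}{10}\right) = - \frac{39}{2030}$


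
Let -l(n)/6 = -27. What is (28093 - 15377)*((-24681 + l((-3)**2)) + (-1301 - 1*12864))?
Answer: -491905744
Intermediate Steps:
l(n) = 162 (l(n) = -6*(-27) = 162)
(28093 - 15377)*((-24681 + l((-3)**2)) + (-1301 - 1*12864)) = (28093 - 15377)*((-24681 + 162) + (-1301 - 1*12864)) = 12716*(-24519 + (-1301 - 12864)) = 12716*(-24519 - 14165) = 12716*(-38684) = -491905744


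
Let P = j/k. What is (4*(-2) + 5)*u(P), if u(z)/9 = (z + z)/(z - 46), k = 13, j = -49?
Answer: -2646/647 ≈ -4.0896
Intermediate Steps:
P = -49/13 ≈ -3.7692
u(z) = 18*z/(-46 + z) (u(z) = 9*((z + z)/(z - 46)) = 9*((2*z)/(-46 + z)) = 9*(2*z/(-46 + z)) = 18*z/(-46 + z))
(4*(-2) + 5)*u(P) = (4*(-2) + 5)*(18*(-49/13)/(-46 - 49/13)) = (-8 + 5)*(18*(-49/13)/(-647/13)) = -54*(-49)*(-13)/(13*647) = -3*882/647 = -2646/647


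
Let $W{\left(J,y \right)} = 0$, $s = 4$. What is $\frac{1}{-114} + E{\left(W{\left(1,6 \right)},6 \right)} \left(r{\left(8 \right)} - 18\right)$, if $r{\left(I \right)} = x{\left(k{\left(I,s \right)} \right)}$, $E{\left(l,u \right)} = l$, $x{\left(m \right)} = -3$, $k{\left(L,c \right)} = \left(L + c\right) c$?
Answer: $- \frac{1}{114} \approx -0.0087719$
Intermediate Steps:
$k{\left(L,c \right)} = c \left(L + c\right)$
$r{\left(I \right)} = -3$
$\frac{1}{-114} + E{\left(W{\left(1,6 \right)},6 \right)} \left(r{\left(8 \right)} - 18\right) = \frac{1}{-114} + 0 \left(-3 - 18\right) = - \frac{1}{114} + 0 \left(-3 - 18\right) = - \frac{1}{114} + 0 \left(-21\right) = - \frac{1}{114} + 0 = - \frac{1}{114}$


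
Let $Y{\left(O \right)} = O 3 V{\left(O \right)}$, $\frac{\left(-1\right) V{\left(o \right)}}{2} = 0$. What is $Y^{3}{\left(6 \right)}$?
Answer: $0$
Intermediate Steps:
$V{\left(o \right)} = 0$ ($V{\left(o \right)} = \left(-2\right) 0 = 0$)
$Y{\left(O \right)} = 0$ ($Y{\left(O \right)} = O 3 \cdot 0 = 3 O 0 = 0$)
$Y^{3}{\left(6 \right)} = 0^{3} = 0$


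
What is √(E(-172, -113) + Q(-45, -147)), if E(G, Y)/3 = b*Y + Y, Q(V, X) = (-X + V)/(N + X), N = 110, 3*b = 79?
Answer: 4*I*√793058/37 ≈ 96.274*I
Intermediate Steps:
b = 79/3 (b = (⅓)*79 = 79/3 ≈ 26.333)
Q(V, X) = (V - X)/(110 + X) (Q(V, X) = (-X + V)/(110 + X) = (V - X)/(110 + X))
E(G, Y) = 82*Y (E(G, Y) = 3*(79*Y/3 + Y) = 3*(82*Y/3) = 82*Y)
√(E(-172, -113) + Q(-45, -147)) = √(82*(-113) + (-45 - 1*(-147))/(110 - 147)) = √(-9266 + (-45 + 147)/(-37)) = √(-9266 - 1/37*102) = √(-9266 - 102/37) = √(-342944/37) = 4*I*√793058/37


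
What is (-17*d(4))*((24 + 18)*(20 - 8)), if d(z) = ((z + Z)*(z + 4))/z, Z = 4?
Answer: -137088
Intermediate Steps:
d(z) = (4 + z)²/z (d(z) = ((z + 4)*(z + 4))/z = ((4 + z)*(4 + z))/z = (4 + z)²/z)
(-17*d(4))*((24 + 18)*(20 - 8)) = (-17*(8 + 4 + 16/4))*((24 + 18)*(20 - 8)) = (-17*(8 + 4 + 16*(¼)))*(42*12) = -17*(8 + 4 + 4)*504 = -17*16*504 = -272*504 = -137088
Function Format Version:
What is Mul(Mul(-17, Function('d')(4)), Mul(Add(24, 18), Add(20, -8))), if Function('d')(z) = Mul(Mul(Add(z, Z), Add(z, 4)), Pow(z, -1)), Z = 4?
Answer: -137088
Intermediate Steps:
Function('d')(z) = Mul(Pow(z, -1), Pow(Add(4, z), 2)) (Function('d')(z) = Mul(Mul(Add(z, 4), Add(z, 4)), Pow(z, -1)) = Mul(Mul(Add(4, z), Add(4, z)), Pow(z, -1)) = Mul(Pow(Add(4, z), 2), Pow(z, -1)) = Mul(Pow(z, -1), Pow(Add(4, z), 2)))
Mul(Mul(-17, Function('d')(4)), Mul(Add(24, 18), Add(20, -8))) = Mul(Mul(-17, Add(8, 4, Mul(16, Pow(4, -1)))), Mul(Add(24, 18), Add(20, -8))) = Mul(Mul(-17, Add(8, 4, Mul(16, Rational(1, 4)))), Mul(42, 12)) = Mul(Mul(-17, Add(8, 4, 4)), 504) = Mul(Mul(-17, 16), 504) = Mul(-272, 504) = -137088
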